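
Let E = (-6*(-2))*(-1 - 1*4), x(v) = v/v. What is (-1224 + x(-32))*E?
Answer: 73380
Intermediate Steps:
x(v) = 1
E = -60 (E = 12*(-1 - 4) = 12*(-5) = -60)
(-1224 + x(-32))*E = (-1224 + 1)*(-60) = -1223*(-60) = 73380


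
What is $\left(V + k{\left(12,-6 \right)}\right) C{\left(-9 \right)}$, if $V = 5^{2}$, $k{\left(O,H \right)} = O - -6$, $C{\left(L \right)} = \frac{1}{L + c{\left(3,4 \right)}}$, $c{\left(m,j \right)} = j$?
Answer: $- \frac{43}{5} \approx -8.6$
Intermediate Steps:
$C{\left(L \right)} = \frac{1}{4 + L}$ ($C{\left(L \right)} = \frac{1}{L + 4} = \frac{1}{4 + L}$)
$k{\left(O,H \right)} = 6 + O$ ($k{\left(O,H \right)} = O + 6 = 6 + O$)
$V = 25$
$\left(V + k{\left(12,-6 \right)}\right) C{\left(-9 \right)} = \frac{25 + \left(6 + 12\right)}{4 - 9} = \frac{25 + 18}{-5} = 43 \left(- \frac{1}{5}\right) = - \frac{43}{5}$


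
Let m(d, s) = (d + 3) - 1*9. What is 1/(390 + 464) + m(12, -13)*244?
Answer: 1250257/854 ≈ 1464.0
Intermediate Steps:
m(d, s) = -6 + d (m(d, s) = (3 + d) - 9 = -6 + d)
1/(390 + 464) + m(12, -13)*244 = 1/(390 + 464) + (-6 + 12)*244 = 1/854 + 6*244 = 1/854 + 1464 = 1250257/854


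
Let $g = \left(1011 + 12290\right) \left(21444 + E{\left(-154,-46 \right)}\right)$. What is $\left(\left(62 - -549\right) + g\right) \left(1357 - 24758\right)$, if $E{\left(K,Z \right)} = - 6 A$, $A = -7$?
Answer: $-6687675775697$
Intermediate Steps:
$E{\left(K,Z \right)} = 42$ ($E{\left(K,Z \right)} = \left(-6\right) \left(-7\right) = 42$)
$g = 285785286$ ($g = \left(1011 + 12290\right) \left(21444 + 42\right) = 13301 \cdot 21486 = 285785286$)
$\left(\left(62 - -549\right) + g\right) \left(1357 - 24758\right) = \left(\left(62 - -549\right) + 285785286\right) \left(1357 - 24758\right) = \left(\left(62 + 549\right) + 285785286\right) \left(-23401\right) = \left(611 + 285785286\right) \left(-23401\right) = 285785897 \left(-23401\right) = -6687675775697$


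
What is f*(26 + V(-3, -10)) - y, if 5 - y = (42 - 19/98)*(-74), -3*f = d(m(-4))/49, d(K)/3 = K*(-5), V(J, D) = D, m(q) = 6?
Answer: -21622/7 ≈ -3088.9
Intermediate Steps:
d(K) = -15*K (d(K) = 3*(K*(-5)) = 3*(-5*K) = -15*K)
f = 30/49 (f = -(-15*6)/(3*49) = -(-30)/49 = -⅓*(-90/49) = 30/49 ≈ 0.61224)
y = 151834/49 (y = 5 - (42 - 19/98)*(-74) = 5 - 4097*(-74)/98 = 5 - 1*(-151589/49) = 5 + 151589/49 = 151834/49 ≈ 3098.7)
f*(26 + V(-3, -10)) - y = 30*(26 - 10)/49 - 1*151834/49 = (30/49)*16 - 151834/49 = 480/49 - 151834/49 = -21622/7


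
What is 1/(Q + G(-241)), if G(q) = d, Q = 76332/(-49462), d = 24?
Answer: 24731/555378 ≈ 0.044530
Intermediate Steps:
Q = -38166/24731 (Q = 76332*(-1/49462) = -38166/24731 ≈ -1.5432)
G(q) = 24
1/(Q + G(-241)) = 1/(-38166/24731 + 24) = 1/(555378/24731) = 24731/555378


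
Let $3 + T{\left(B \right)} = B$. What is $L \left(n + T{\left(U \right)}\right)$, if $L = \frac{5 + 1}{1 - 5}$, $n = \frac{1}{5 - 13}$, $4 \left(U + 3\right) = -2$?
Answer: $\frac{159}{16} \approx 9.9375$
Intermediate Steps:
$U = - \frac{7}{2}$ ($U = -3 + \frac{1}{4} \left(-2\right) = -3 - \frac{1}{2} = - \frac{7}{2} \approx -3.5$)
$T{\left(B \right)} = -3 + B$
$n = - \frac{1}{8}$ ($n = \frac{1}{-8} = - \frac{1}{8} \approx -0.125$)
$L = - \frac{3}{2}$ ($L = \frac{6}{-4} = 6 \left(- \frac{1}{4}\right) = - \frac{3}{2} \approx -1.5$)
$L \left(n + T{\left(U \right)}\right) = - \frac{3 \left(- \frac{1}{8} - \frac{13}{2}\right)}{2} = \left(- \frac{3}{2}\right) \left(- \frac{53}{8}\right) = \frac{159}{16}$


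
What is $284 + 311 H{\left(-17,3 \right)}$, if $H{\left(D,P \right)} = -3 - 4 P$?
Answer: $-4381$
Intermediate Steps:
$284 + 311 H{\left(-17,3 \right)} = 284 + 311 \left(-3 - 12\right) = 284 + 311 \left(-15\right) = 284 - 4665 = -4381$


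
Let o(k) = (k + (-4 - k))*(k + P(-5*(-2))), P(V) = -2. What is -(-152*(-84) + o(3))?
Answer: -12764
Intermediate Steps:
o(k) = 8 - 4*k (o(k) = (k + (-4 - k))*(k - 2) = -4*(-2 + k) = 8 - 4*k)
-(-152*(-84) + o(3)) = -(-152*(-84) + (8 - 4*3)) = -(12768 + (8 - 12)) = -(12768 - 4) = -1*12764 = -12764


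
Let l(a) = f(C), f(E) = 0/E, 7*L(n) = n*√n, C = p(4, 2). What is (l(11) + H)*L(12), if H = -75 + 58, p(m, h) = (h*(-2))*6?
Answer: -408*√3/7 ≈ -100.95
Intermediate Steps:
p(m, h) = -12*h (p(m, h) = -2*h*6 = -12*h)
H = -17
C = -24 (C = -12*2 = -24)
L(n) = n^(3/2)/7 (L(n) = (n*√n)/7 = n^(3/2)/7)
f(E) = 0
l(a) = 0
(l(11) + H)*L(12) = (0 - 17)*(12^(3/2)/7) = -17*24*√3/7 = -408*√3/7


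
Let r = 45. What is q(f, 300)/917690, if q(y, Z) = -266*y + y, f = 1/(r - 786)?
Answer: 53/136001658 ≈ 3.8970e-7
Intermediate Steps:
f = -1/741 (f = 1/(45 - 786) = 1/(-741) = -1/741 ≈ -0.0013495)
q(y, Z) = -265*y
q(f, 300)/917690 = -265*(-1/741)/917690 = (265/741)*(1/917690) = 53/136001658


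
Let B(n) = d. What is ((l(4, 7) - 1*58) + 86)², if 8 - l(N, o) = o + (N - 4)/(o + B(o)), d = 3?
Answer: 841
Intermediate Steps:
B(n) = 3
l(N, o) = 8 - o - (-4 + N)/(3 + o) (l(N, o) = 8 - (o + (N - 4)/(o + 3)) = 8 - (o + (-4 + N)/(3 + o)) = 8 + (-o - (-4 + N)/(3 + o)) = 8 - o - (-4 + N)/(3 + o))
((l(4, 7) - 1*58) + 86)² = (((28 - 1*4 - 1*7² + 5*7)/(3 + 7) - 1*58) + 86)² = (((28 - 4 - 1*49 + 35)/10 - 58) + 86)² = (((28 - 4 - 49 + 35)/10 - 58) + 86)² = (((⅒)*10 - 58) + 86)² = ((1 - 58) + 86)² = (-57 + 86)² = 29² = 841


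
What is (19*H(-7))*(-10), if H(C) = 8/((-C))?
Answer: -1520/7 ≈ -217.14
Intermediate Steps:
H(C) = -8/C (H(C) = 8*(-1/C) = -8/C)
(19*H(-7))*(-10) = (19*(-8/(-7)))*(-10) = (19*(-8*(-1/7)))*(-10) = (19*(8/7))*(-10) = (152/7)*(-10) = -1520/7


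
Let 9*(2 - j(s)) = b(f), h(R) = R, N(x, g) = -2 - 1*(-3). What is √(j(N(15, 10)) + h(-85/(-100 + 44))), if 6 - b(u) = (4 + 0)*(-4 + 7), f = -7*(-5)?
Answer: √29526/84 ≈ 2.0456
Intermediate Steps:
f = 35
N(x, g) = 1 (N(x, g) = -2 + 3 = 1)
b(u) = -6 (b(u) = 6 - (4 + 0)*(-4 + 7) = 6 - 4*3 = 6 - 1*12 = 6 - 12 = -6)
j(s) = 8/3 (j(s) = 2 - ⅑*(-6) = 2 + ⅔ = 8/3)
√(j(N(15, 10)) + h(-85/(-100 + 44))) = √(8/3 - 85/(-100 + 44)) = √(8/3 - 85/(-56)) = √(8/3 - 85*(-1/56)) = √(8/3 + 85/56) = √(703/168) = √29526/84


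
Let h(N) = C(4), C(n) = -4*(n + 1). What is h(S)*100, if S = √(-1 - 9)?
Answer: -2000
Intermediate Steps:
S = I*√10 (S = √(-10) = I*√10 ≈ 3.1623*I)
C(n) = -4 - 4*n (C(n) = -4*(1 + n) = -4 - 4*n)
h(N) = -20 (h(N) = -4 - 4*4 = -4 - 16 = -20)
h(S)*100 = -20*100 = -2000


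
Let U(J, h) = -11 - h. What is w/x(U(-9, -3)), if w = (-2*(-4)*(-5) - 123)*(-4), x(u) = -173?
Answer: -652/173 ≈ -3.7688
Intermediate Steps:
w = 652 (w = (8*(-5) - 123)*(-4) = (-40 - 123)*(-4) = -163*(-4) = 652)
w/x(U(-9, -3)) = 652/(-173) = 652*(-1/173) = -652/173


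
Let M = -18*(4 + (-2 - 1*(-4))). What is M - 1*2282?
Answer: -2390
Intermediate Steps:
M = -108 (M = -18*(4 + (-2 + 4)) = -18*(4 + 2) = -18*6 = -108)
M - 1*2282 = -108 - 1*2282 = -108 - 2282 = -2390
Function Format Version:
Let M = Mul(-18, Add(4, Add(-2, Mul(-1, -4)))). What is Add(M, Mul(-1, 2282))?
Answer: -2390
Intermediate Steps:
M = -108 (M = Mul(-18, Add(4, Add(-2, 4))) = Mul(-18, Add(4, 2)) = Mul(-18, 6) = -108)
Add(M, Mul(-1, 2282)) = Add(-108, Mul(-1, 2282)) = Add(-108, -2282) = -2390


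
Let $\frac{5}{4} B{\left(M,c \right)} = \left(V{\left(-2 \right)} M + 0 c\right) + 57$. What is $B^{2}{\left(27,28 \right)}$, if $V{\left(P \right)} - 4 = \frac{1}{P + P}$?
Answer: $\frac{400689}{25} \approx 16028.0$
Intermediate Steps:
$V{\left(P \right)} = 4 + \frac{1}{2 P}$ ($V{\left(P \right)} = 4 + \frac{1}{P + P} = 4 + \frac{1}{2 P}$)
$B{\left(M,c \right)} = \frac{228}{5} + 3 M$ ($B{\left(M,c \right)} = \frac{4 \left(\left(\left(4 + \frac{1}{2 \left(-2\right)}\right) M + 0 c\right) + 57\right)}{5} = \frac{4 \left(\left(\left(4 + \frac{1}{2} \left(- \frac{1}{2}\right)\right) M + 0\right) + 57\right)}{5} = \frac{4 \left(\left(\left(4 - \frac{1}{4}\right) M + 0\right) + 57\right)}{5} = \frac{4 \left(\left(\frac{15 M}{4} + 0\right) + 57\right)}{5} = \frac{4 \left(\frac{15 M}{4} + 57\right)}{5} = \frac{4 \left(57 + \frac{15 M}{4}\right)}{5} = \frac{228}{5} + 3 M$)
$B^{2}{\left(27,28 \right)} = \left(\frac{228}{5} + 3 \cdot 27\right)^{2} = \left(\frac{228}{5} + 81\right)^{2} = \left(\frac{633}{5}\right)^{2} = \frac{400689}{25}$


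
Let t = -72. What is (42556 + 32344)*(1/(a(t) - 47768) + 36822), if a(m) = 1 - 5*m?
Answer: 130746979419700/47407 ≈ 2.7580e+9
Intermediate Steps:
(42556 + 32344)*(1/(a(t) - 47768) + 36822) = (42556 + 32344)*(1/((1 - 5*(-72)) - 47768) + 36822) = 74900*(1/((1 + 360) - 47768) + 36822) = 74900*(1/(361 - 47768) + 36822) = 74900*(1/(-47407) + 36822) = 74900*(-1/47407 + 36822) = 74900*(1745620553/47407) = 130746979419700/47407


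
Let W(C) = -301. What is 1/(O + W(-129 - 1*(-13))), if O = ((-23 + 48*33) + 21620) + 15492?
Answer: 1/38372 ≈ 2.6061e-5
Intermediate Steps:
O = 38673 (O = ((-23 + 1584) + 21620) + 15492 = (1561 + 21620) + 15492 = 23181 + 15492 = 38673)
1/(O + W(-129 - 1*(-13))) = 1/(38673 - 301) = 1/38372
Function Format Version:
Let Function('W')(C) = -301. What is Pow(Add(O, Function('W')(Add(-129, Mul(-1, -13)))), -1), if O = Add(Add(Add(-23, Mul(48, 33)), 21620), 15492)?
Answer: Rational(1, 38372) ≈ 2.6061e-5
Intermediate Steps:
O = 38673 (O = Add(Add(Add(-23, 1584), 21620), 15492) = Add(Add(1561, 21620), 15492) = Add(23181, 15492) = 38673)
Pow(Add(O, Function('W')(Add(-129, Mul(-1, -13)))), -1) = Pow(Add(38673, -301), -1) = Pow(38372, -1) = Rational(1, 38372)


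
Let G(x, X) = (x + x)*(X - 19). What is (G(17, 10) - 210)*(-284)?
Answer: 146544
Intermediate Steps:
G(x, X) = 2*x*(-19 + X) (G(x, X) = (2*x)*(-19 + X) = 2*x*(-19 + X))
(G(17, 10) - 210)*(-284) = (2*17*(-19 + 10) - 210)*(-284) = (2*17*(-9) - 210)*(-284) = (-306 - 210)*(-284) = -516*(-284) = 146544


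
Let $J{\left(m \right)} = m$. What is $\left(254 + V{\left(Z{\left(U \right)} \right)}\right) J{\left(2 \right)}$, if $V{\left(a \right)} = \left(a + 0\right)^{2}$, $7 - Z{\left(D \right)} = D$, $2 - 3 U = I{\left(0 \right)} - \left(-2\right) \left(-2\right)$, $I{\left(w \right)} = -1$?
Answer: $\frac{4964}{9} \approx 551.56$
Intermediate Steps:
$U = \frac{7}{3}$ ($U = \frac{2}{3} - \frac{-1 - \left(-2\right) \left(-2\right)}{3} = \frac{2}{3} - \frac{-1 - 4}{3} = \frac{2}{3} - - \frac{5}{3} = \frac{2}{3} + \frac{5}{3} = \frac{7}{3} \approx 2.3333$)
$Z{\left(D \right)} = 7 - D$
$V{\left(a \right)} = a^{2}$
$\left(254 + V{\left(Z{\left(U \right)} \right)}\right) J{\left(2 \right)} = \left(254 + \left(7 - \frac{7}{3}\right)^{2}\right) 2 = \left(254 + \left(\frac{14}{3}\right)^{2}\right) 2 = \left(254 + \frac{196}{9}\right) 2 = \frac{2482}{9} \cdot 2 = \frac{4964}{9}$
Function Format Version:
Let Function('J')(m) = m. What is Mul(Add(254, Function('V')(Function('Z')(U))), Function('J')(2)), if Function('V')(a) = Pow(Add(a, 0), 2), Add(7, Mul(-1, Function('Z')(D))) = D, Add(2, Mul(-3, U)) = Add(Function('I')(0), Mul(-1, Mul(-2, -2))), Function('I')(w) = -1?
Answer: Rational(4964, 9) ≈ 551.56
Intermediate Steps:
U = Rational(7, 3) (U = Add(Rational(2, 3), Mul(Rational(-1, 3), Add(-1, Mul(-1, Mul(-2, -2))))) = Add(Rational(2, 3), Mul(Rational(-1, 3), Add(-1, Mul(-1, 4)))) = Add(Rational(2, 3), Mul(Rational(-1, 3), Add(-1, -4))) = Add(Rational(2, 3), Mul(Rational(-1, 3), -5)) = Add(Rational(2, 3), Rational(5, 3)) = Rational(7, 3) ≈ 2.3333)
Function('Z')(D) = Add(7, Mul(-1, D))
Function('V')(a) = Pow(a, 2)
Mul(Add(254, Function('V')(Function('Z')(U))), Function('J')(2)) = Mul(Add(254, Pow(Add(7, Mul(-1, Rational(7, 3))), 2)), 2) = Mul(Add(254, Pow(Add(7, Rational(-7, 3)), 2)), 2) = Mul(Add(254, Pow(Rational(14, 3), 2)), 2) = Mul(Add(254, Rational(196, 9)), 2) = Mul(Rational(2482, 9), 2) = Rational(4964, 9)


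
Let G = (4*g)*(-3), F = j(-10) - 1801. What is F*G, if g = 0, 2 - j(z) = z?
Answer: 0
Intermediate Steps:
j(z) = 2 - z
F = -1789 (F = (2 - 1*(-10)) - 1801 = (2 + 10) - 1801 = 12 - 1801 = -1789)
G = 0 (G = (4*0)*(-3) = 0*(-3) = 0)
F*G = -1789*0 = 0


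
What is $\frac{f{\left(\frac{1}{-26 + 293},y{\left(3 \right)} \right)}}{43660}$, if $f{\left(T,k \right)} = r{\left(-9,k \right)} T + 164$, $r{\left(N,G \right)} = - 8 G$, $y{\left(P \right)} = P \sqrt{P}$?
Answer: $\frac{41}{10915} - \frac{2 \sqrt{3}}{971435} \approx 0.0037527$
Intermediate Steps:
$y{\left(P \right)} = P^{\frac{3}{2}}$
$f{\left(T,k \right)} = 164 - 8 T k$ ($f{\left(T,k \right)} = - 8 k T + 164 = - 8 T k + 164 = 164 - 8 T k$)
$\frac{f{\left(\frac{1}{-26 + 293},y{\left(3 \right)} \right)}}{43660} = \frac{164 - \frac{8 \cdot 3^{\frac{3}{2}}}{-26 + 293}}{43660} = \left(164 - \frac{8 \cdot 3 \sqrt{3}}{267}\right) \frac{1}{43660} = \left(164 - \frac{8 \sqrt{3}}{89}\right) \frac{1}{43660} = \frac{41}{10915} - \frac{2 \sqrt{3}}{971435}$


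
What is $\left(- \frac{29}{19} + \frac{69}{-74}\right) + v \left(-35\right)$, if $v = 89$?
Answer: $- \frac{4383147}{1406} \approx -3117.5$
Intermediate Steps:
$\left(- \frac{29}{19} + \frac{69}{-74}\right) + v \left(-35\right) = \left(- \frac{29}{19} + \frac{69}{-74}\right) + 89 \left(-35\right) = \left(\left(-29\right) \frac{1}{19} + 69 \left(- \frac{1}{74}\right)\right) - 3115 = \left(- \frac{29}{19} - \frac{69}{74}\right) - 3115 = - \frac{3457}{1406} - 3115 = - \frac{4383147}{1406}$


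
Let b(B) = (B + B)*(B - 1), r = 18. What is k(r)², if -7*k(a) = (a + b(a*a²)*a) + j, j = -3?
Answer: 1498739403854436129/49 ≈ 3.0587e+16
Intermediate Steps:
b(B) = 2*B*(-1 + B) (b(B) = (2*B)*(-1 + B) = 2*B*(-1 + B))
k(a) = 3/7 - a/7 - 2*a⁴*(-1 + a³)/7 (k(a) = -((a + (2*(a*a²)*(-1 + a*a²))*a) - 3)/7 = -((a + (2*a³*(-1 + a³))*a) - 3)/7 = -((a + 2*a⁴*(-1 + a³)) - 3)/7 = -(-3 + a + 2*a⁴*(-1 + a³))/7 = 3/7 - a/7 - 2*a⁴*(-1 + a³)/7)
k(r)² = (3/7 - ⅐*18 + (2/7)*18⁴*(1 - 1*18³))² = (3/7 - 18/7 + (2/7)*104976*(1 - 1*5832))² = (3/7 - 18/7 + (2/7)*104976*(1 - 5832))² = (3/7 - 18/7 + (2/7)*104976*(-5831))² = (3/7 - 18/7 - 174890016)² = (-1224230127/7)² = 1498739403854436129/49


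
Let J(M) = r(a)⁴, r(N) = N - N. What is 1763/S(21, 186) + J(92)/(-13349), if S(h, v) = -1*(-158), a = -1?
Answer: 1763/158 ≈ 11.158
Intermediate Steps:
S(h, v) = 158
r(N) = 0
J(M) = 0 (J(M) = 0⁴ = 0)
1763/S(21, 186) + J(92)/(-13349) = 1763/158 + 0/(-13349) = 1763*(1/158) + 0*(-1/13349) = 1763/158 + 0 = 1763/158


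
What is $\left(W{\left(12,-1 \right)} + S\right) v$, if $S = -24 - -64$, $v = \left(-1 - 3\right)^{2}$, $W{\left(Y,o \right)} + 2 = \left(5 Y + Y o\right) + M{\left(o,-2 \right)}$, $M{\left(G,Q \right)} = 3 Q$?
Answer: $1280$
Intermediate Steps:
$W{\left(Y,o \right)} = -8 + 5 Y + Y o$ ($W{\left(Y,o \right)} = -2 + \left(\left(5 Y + Y o\right) + 3 \left(-2\right)\right) = -2 - \left(6 - 5 Y - Y o\right) = -2 + \left(-6 + 5 Y + Y o\right) = -8 + 5 Y + Y o$)
$v = 16$ ($v = \left(-1 - 3\right)^{2} = \left(-4\right)^{2} = 16$)
$S = 40$ ($S = -24 + 64 = 40$)
$\left(W{\left(12,-1 \right)} + S\right) v = \left(\left(-8 + 5 \cdot 12 + 12 \left(-1\right)\right) + 40\right) 16 = \left(\left(-8 + 60 - 12\right) + 40\right) 16 = \left(40 + 40\right) 16 = 80 \cdot 16 = 1280$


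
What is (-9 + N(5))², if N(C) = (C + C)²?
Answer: 8281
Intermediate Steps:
N(C) = 4*C² (N(C) = (2*C)² = 4*C²)
(-9 + N(5))² = (-9 + 4*5²)² = (-9 + 4*25)² = (-9 + 100)² = 91² = 8281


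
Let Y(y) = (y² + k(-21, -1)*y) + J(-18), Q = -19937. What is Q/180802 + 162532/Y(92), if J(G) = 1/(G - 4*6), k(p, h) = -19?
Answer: 1228592998361/50999000942 ≈ 24.091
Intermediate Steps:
J(G) = 1/(-24 + G) (J(G) = 1/(G - 24) = 1/(-24 + G))
Y(y) = -1/42 + y² - 19*y (Y(y) = (y² - 19*y) + 1/(-24 - 18) = (y² - 19*y) + 1/(-42) = (y² - 19*y) - 1/42 = -1/42 + y² - 19*y)
Q/180802 + 162532/Y(92) = -19937/180802 + 162532/(-1/42 + 92² - 19*92) = -19937*1/180802 + 162532/(-1/42 + 8464 - 1748) = -19937/180802 + 162532/(282071/42) = -19937/180802 + 162532*(42/282071) = -19937/180802 + 6826344/282071 = 1228592998361/50999000942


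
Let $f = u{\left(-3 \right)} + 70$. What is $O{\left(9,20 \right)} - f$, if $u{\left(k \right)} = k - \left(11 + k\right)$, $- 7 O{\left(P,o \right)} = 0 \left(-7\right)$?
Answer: $-59$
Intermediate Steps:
$O{\left(P,o \right)} = 0$ ($O{\left(P,o \right)} = - \frac{0 \left(-7\right)}{7} = \left(- \frac{1}{7}\right) 0 = 0$)
$u{\left(k \right)} = -11$
$f = 59$ ($f = -11 + 70 = 59$)
$O{\left(9,20 \right)} - f = 0 - 59 = -59$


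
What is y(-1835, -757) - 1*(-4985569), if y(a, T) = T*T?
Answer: 5558618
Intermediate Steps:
y(a, T) = T²
y(-1835, -757) - 1*(-4985569) = (-757)² - 1*(-4985569) = 573049 + 4985569 = 5558618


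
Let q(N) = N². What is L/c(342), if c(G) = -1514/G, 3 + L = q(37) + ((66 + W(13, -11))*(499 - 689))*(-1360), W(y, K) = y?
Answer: -3490959186/757 ≈ -4.6116e+6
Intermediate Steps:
L = 20414966 (L = -3 + (37² + ((66 + 13)*(499 - 689))*(-1360)) = -3 + (1369 + (79*(-190))*(-1360)) = -3 + (1369 - 15010*(-1360)) = -3 + (1369 + 20413600) = -3 + 20414969 = 20414966)
L/c(342) = 20414966/((-1514/342)) = 20414966/((-1514*1/342)) = 20414966/(-757/171) = 20414966*(-171/757) = -3490959186/757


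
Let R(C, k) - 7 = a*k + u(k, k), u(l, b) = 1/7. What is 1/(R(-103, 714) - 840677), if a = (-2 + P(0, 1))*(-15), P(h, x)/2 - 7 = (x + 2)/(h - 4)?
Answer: -7/6671874 ≈ -1.0492e-6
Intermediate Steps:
u(l, b) = 1/7
P(h, x) = 14 + 2*(2 + x)/(-4 + h) (P(h, x) = 14 + 2*((x + 2)/(h - 4)) = 14 + 2*((2 + x)/(-4 + h)) = 14 + 2*(2 + x)/(-4 + h))
a = -315/2 (a = (-2 + 2*(-26 + 1 + 7*0)/(-4 + 0))*(-15) = (-2 + 2*(-26 + 1 + 0)/(-4))*(-15) = (-2 + 2*(-1/4)*(-25))*(-15) = (-2 + 25/2)*(-15) = (21/2)*(-15) = -315/2 ≈ -157.50)
R(C, k) = 50/7 - 315*k/2 (R(C, k) = 7 + (-315*k/2 + 1/7) = 7 + (1/7 - 315*k/2) = 50/7 - 315*k/2)
1/(R(-103, 714) - 840677) = 1/((50/7 - 315/2*714) - 840677) = 1/((50/7 - 112455) - 840677) = 1/(-787135/7 - 840677) = 1/(-6671874/7) = -7/6671874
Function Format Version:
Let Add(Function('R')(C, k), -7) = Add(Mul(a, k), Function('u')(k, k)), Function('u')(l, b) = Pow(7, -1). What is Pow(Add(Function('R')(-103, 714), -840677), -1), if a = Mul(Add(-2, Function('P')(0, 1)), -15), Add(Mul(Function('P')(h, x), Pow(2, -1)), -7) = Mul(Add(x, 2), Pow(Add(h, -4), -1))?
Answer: Rational(-7, 6671874) ≈ -1.0492e-6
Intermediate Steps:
Function('u')(l, b) = Rational(1, 7)
Function('P')(h, x) = Add(14, Mul(2, Pow(Add(-4, h), -1), Add(2, x))) (Function('P')(h, x) = Add(14, Mul(2, Mul(Add(x, 2), Pow(Add(h, -4), -1)))) = Add(14, Mul(2, Mul(Add(2, x), Pow(Add(-4, h), -1)))) = Add(14, Mul(2, Mul(Pow(Add(-4, h), -1), Add(2, x)))) = Add(14, Mul(2, Pow(Add(-4, h), -1), Add(2, x))))
a = Rational(-315, 2) (a = Mul(Add(-2, Mul(2, Pow(Add(-4, 0), -1), Add(-26, 1, Mul(7, 0)))), -15) = Mul(Add(-2, Mul(2, Pow(-4, -1), Add(-26, 1, 0))), -15) = Mul(Add(-2, Mul(2, Rational(-1, 4), -25)), -15) = Mul(Add(-2, Rational(25, 2)), -15) = Mul(Rational(21, 2), -15) = Rational(-315, 2) ≈ -157.50)
Function('R')(C, k) = Add(Rational(50, 7), Mul(Rational(-315, 2), k)) (Function('R')(C, k) = Add(7, Add(Mul(Rational(-315, 2), k), Rational(1, 7))) = Add(7, Add(Rational(1, 7), Mul(Rational(-315, 2), k))) = Add(Rational(50, 7), Mul(Rational(-315, 2), k)))
Pow(Add(Function('R')(-103, 714), -840677), -1) = Pow(Add(Add(Rational(50, 7), Mul(Rational(-315, 2), 714)), -840677), -1) = Pow(Add(Add(Rational(50, 7), -112455), -840677), -1) = Pow(Add(Rational(-787135, 7), -840677), -1) = Pow(Rational(-6671874, 7), -1) = Rational(-7, 6671874)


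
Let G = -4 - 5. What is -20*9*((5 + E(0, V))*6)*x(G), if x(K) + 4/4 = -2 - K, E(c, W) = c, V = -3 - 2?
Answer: -32400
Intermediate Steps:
G = -9
V = -5
x(K) = -3 - K (x(K) = -1 + (-2 - K) = -3 - K)
-20*9*((5 + E(0, V))*6)*x(G) = -20*9*((5 + 0)*6)*(-3 - 1*(-9)) = -20*9*(5*6)*(-3 + 9) = -20*9*30*6 = -5400*6 = -20*1620 = -32400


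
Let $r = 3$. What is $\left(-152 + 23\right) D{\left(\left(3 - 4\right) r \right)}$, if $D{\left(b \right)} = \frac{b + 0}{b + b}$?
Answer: $- \frac{129}{2} \approx -64.5$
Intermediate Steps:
$D{\left(b \right)} = \frac{1}{2}$ ($D{\left(b \right)} = \frac{b}{2 b} = b \frac{1}{2 b} = \frac{1}{2}$)
$\left(-152 + 23\right) D{\left(\left(3 - 4\right) r \right)} = \left(-152 + 23\right) \frac{1}{2} = \left(-129\right) \frac{1}{2} = - \frac{129}{2}$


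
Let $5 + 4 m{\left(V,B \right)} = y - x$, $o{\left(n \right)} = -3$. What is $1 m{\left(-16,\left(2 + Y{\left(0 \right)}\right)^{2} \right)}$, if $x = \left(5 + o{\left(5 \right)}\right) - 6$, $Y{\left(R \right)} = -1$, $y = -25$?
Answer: $- \frac{13}{2} \approx -6.5$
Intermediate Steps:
$x = -4$ ($x = \left(5 - 3\right) - 6 = 2 - 6 = -4$)
$m{\left(V,B \right)} = - \frac{13}{2}$ ($m{\left(V,B \right)} = - \frac{5}{4} + \frac{-25 - -4}{4} = - \frac{5}{4} + \frac{-25 + 4}{4} = - \frac{5}{4} + \frac{1}{4} \left(-21\right) = - \frac{5}{4} - \frac{21}{4} = - \frac{13}{2}$)
$1 m{\left(-16,\left(2 + Y{\left(0 \right)}\right)^{2} \right)} = 1 \left(- \frac{13}{2}\right) = - \frac{13}{2}$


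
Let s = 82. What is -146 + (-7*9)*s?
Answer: -5312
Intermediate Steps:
-146 + (-7*9)*s = -146 - 7*9*82 = -146 - 63*82 = -146 - 5166 = -5312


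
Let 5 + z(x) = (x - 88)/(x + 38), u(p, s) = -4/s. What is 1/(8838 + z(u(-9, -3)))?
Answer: 59/521017 ≈ 0.00011324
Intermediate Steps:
z(x) = -5 + (-88 + x)/(38 + x) (z(x) = -5 + (x - 88)/(x + 38) = -5 + (-88 + x)/(38 + x))
1/(8838 + z(u(-9, -3))) = 1/(8838 + 2*(-139 - (-8)/(-3))/(38 - 4/(-3))) = 1/(8838 + 2*(-139 - (-8)*(-1)/3)/(38 - 4*(-1/3))) = 1/(8838 + 2*(-139 - 2*4/3)/(38 + 4/3)) = 1/(8838 + 2*(-139 - 8/3)/(118/3)) = 1/(8838 + 2*(3/118)*(-425/3)) = 1/(8838 - 425/59) = 1/(521017/59) = 59/521017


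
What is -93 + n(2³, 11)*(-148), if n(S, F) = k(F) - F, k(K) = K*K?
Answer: -16373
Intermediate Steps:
k(K) = K²
n(S, F) = F² - F
-93 + n(2³, 11)*(-148) = -93 + (11*(-1 + 11))*(-148) = -93 + (11*10)*(-148) = -93 + 110*(-148) = -93 - 16280 = -16373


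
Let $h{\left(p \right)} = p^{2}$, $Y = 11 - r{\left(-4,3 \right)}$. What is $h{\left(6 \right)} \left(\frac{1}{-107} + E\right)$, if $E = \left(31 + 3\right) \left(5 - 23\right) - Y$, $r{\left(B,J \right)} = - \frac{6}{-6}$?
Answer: $- \frac{2395980}{107} \approx -22392.0$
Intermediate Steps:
$r{\left(B,J \right)} = 1$ ($r{\left(B,J \right)} = \left(-6\right) \left(- \frac{1}{6}\right) = 1$)
$Y = 10$ ($Y = 11 - 1 = 10$)
$E = -622$ ($E = \left(31 + 3\right) \left(5 - 23\right) - 10 = 34 \left(-18\right) - 10 = -612 - 10 = -622$)
$h{\left(6 \right)} \left(\frac{1}{-107} + E\right) = 6^{2} \left(\frac{1}{-107} - 622\right) = 36 \left(- \frac{1}{107} - 622\right) = 36 \left(- \frac{66555}{107}\right) = - \frac{2395980}{107}$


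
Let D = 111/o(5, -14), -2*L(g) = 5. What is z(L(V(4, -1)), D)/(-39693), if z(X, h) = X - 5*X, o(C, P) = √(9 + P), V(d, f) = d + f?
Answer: -10/39693 ≈ -0.00025193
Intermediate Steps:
L(g) = -5/2 (L(g) = -½*5 = -5/2)
D = -111*I*√5/5 (D = 111/(√(9 - 14)) = 111/(√(-5)) = 111/((I*√5)) = 111*(-I*√5/5) = -111*I*√5/5 ≈ -49.641*I)
z(X, h) = -4*X
z(L(V(4, -1)), D)/(-39693) = -4*(-5/2)/(-39693) = 10*(-1/39693) = -10/39693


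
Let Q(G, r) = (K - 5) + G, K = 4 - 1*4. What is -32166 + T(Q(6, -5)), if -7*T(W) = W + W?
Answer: -225164/7 ≈ -32166.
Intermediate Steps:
K = 0 (K = 4 - 4 = 0)
Q(G, r) = -5 + G (Q(G, r) = (0 - 5) + G = -5 + G)
T(W) = -2*W/7 (T(W) = -(W + W)/7 = -2*W/7)
-32166 + T(Q(6, -5)) = -32166 - 2*(-5 + 6)/7 = -32166 - 2/7*1 = -32166 - 2/7 = -225164/7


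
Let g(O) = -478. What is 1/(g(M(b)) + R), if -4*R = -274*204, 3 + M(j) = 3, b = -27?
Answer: 1/13496 ≈ 7.4096e-5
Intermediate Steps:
M(j) = 0 (M(j) = -3 + 3 = 0)
R = 13974 (R = -(-137)*204/2 = -¼*(-55896) = 13974)
1/(g(M(b)) + R) = 1/(-478 + 13974) = 1/13496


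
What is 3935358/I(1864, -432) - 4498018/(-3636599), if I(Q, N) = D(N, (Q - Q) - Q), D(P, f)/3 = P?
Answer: -11518107517/3794712 ≈ -3035.3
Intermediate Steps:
D(P, f) = 3*P
I(Q, N) = 3*N
3935358/I(1864, -432) - 4498018/(-3636599) = 3935358/((3*(-432))) - 4498018/(-3636599) = 3935358/(-1296) - 4498018*(-1/3636599) = 3935358*(-1/1296) + 195566/158113 = -72877/24 + 195566/158113 = -11518107517/3794712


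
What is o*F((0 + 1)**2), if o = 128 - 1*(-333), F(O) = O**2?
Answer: 461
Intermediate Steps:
o = 461 (o = 128 + 333 = 461)
o*F((0 + 1)**2) = 461*((0 + 1)**2)**2 = 461*(1**2)**2 = 461*1**2 = 461*1 = 461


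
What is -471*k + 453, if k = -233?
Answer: 110196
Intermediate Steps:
-471*k + 453 = -471*(-233) + 453 = 109743 + 453 = 110196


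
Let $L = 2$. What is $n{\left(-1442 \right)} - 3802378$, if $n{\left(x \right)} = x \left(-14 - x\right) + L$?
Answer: $-5861552$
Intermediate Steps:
$n{\left(x \right)} = 2 + x \left(-14 - x\right)$ ($n{\left(x \right)} = x \left(-14 - x\right) + 2 = 2 + x \left(-14 - x\right)$)
$n{\left(-1442 \right)} - 3802378 = \left(2 - \left(-1442\right)^{2} - -20188\right) - 3802378 = \left(2 - 2079364 + 20188\right) - 3802378 = -2059174 - 3802378 = -5861552$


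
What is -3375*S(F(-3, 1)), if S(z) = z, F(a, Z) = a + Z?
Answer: 6750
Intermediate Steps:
F(a, Z) = Z + a
-3375*S(F(-3, 1)) = -3375*(1 - 3) = -3375*(-2) = 6750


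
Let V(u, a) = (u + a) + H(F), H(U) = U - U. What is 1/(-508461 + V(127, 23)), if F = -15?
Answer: -1/508311 ≈ -1.9673e-6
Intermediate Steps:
H(U) = 0
V(u, a) = a + u (V(u, a) = (u + a) + 0 = (a + u) + 0 = a + u)
1/(-508461 + V(127, 23)) = 1/(-508461 + (23 + 127)) = 1/(-508461 + 150) = 1/(-508311) = -1/508311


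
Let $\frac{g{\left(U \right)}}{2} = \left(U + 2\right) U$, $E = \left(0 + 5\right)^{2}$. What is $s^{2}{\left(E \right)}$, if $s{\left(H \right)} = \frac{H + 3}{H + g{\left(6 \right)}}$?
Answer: $\frac{784}{14641} \approx 0.053548$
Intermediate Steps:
$E = 25$ ($E = 5^{2} = 25$)
$g{\left(U \right)} = 2 U \left(2 + U\right)$ ($g{\left(U \right)} = 2 \left(U + 2\right) U = 2 \left(2 + U\right) U = 2 U \left(2 + U\right)$)
$s{\left(H \right)} = \frac{3 + H}{96 + H}$ ($s{\left(H \right)} = \frac{H + 3}{H + 2 \cdot 6 \left(2 + 6\right)} = \frac{3 + H}{H + 2 \cdot 6 \cdot 8} = \frac{3 + H}{H + 96} = \frac{3 + H}{96 + H}$)
$s^{2}{\left(E \right)} = \left(\frac{3 + 25}{96 + 25}\right)^{2} = \left(\frac{1}{121} \cdot 28\right)^{2} = \left(\frac{28}{121}\right)^{2} = \frac{784}{14641}$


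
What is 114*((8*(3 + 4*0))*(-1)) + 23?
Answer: -2713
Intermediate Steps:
114*((8*(3 + 4*0))*(-1)) + 23 = 114*((8*(3 + 0))*(-1)) + 23 = 114*((8*3)*(-1)) + 23 = 114*(24*(-1)) + 23 = 114*(-24) + 23 = -2736 + 23 = -2713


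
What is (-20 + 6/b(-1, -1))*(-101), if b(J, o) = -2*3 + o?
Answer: 14746/7 ≈ 2106.6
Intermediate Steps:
b(J, o) = -6 + o
(-20 + 6/b(-1, -1))*(-101) = (-20 + 6/(-6 - 1))*(-101) = (-20 + 6/(-7))*(-101) = (-20 - 1/7*6)*(-101) = (-20 - 6/7)*(-101) = -146/7*(-101) = 14746/7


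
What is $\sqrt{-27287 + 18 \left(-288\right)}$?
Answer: $i \sqrt{32471} \approx 180.2 i$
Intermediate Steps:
$\sqrt{-27287 + 18 \left(-288\right)} = \sqrt{-27287 - 5184} = \sqrt{-32471} = i \sqrt{32471}$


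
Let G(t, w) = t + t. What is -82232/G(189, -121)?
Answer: -41116/189 ≈ -217.54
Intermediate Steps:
G(t, w) = 2*t
-82232/G(189, -121) = -82232/(2*189) = -82232/378 = -82232*1/378 = -41116/189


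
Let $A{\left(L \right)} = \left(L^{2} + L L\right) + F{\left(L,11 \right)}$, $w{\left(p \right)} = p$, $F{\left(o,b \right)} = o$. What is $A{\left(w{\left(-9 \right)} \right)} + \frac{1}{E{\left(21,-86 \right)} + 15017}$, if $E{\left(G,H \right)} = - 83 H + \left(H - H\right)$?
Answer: $\frac{3389716}{22155} \approx 153.0$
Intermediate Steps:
$E{\left(G,H \right)} = - 83 H$ ($E{\left(G,H \right)} = - 83 H + 0 = - 83 H$)
$A{\left(L \right)} = L + 2 L^{2}$ ($A{\left(L \right)} = \left(L^{2} + L L\right) + L = \left(L^{2} + L^{2}\right) + L = 2 L^{2} + L = L + 2 L^{2}$)
$A{\left(w{\left(-9 \right)} \right)} + \frac{1}{E{\left(21,-86 \right)} + 15017} = - 9 \left(1 + 2 \left(-9\right)\right) + \frac{1}{\left(-83\right) \left(-86\right) + 15017} = - 9 \left(1 - 18\right) + \frac{1}{7138 + 15017} = \left(-9\right) \left(-17\right) + \frac{1}{22155} = 153 + \frac{1}{22155} = \frac{3389716}{22155}$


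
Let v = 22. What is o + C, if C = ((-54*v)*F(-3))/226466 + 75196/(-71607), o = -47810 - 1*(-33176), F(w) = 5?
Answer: -118665229998712/8108275431 ≈ -14635.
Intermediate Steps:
o = -14634 (o = -47810 + 33176 = -14634)
C = -8727341458/8108275431 (C = (-54*22*5)/226466 + 75196/(-71607) = -1188*5*(1/226466) + 75196*(-1/71607) = -5940*1/226466 - 75196/71607 = -2970/113233 - 75196/71607 = -8727341458/8108275431 ≈ -1.0763)
o + C = -14634 - 8727341458/8108275431 = -118665229998712/8108275431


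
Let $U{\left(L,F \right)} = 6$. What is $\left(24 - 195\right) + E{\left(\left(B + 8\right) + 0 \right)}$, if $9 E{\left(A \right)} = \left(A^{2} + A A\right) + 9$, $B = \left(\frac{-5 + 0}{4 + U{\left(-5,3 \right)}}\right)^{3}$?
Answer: $- \frac{4999}{32} \approx -156.22$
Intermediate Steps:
$B = - \frac{1}{8}$ ($B = \left(\frac{-5 + 0}{4 + 6}\right)^{3} = \left(- \frac{5}{10}\right)^{3} = \left(\left(-5\right) \frac{1}{10}\right)^{3} = \left(- \frac{1}{2}\right)^{3} = - \frac{1}{8} \approx -0.125$)
$E{\left(A \right)} = 1 + \frac{2 A^{2}}{9}$ ($E{\left(A \right)} = \frac{\left(A^{2} + A A\right) + 9}{9} = \frac{\left(A^{2} + A^{2}\right) + 9}{9} = \frac{2 A^{2} + 9}{9} = \frac{9 + 2 A^{2}}{9} = 1 + \frac{2 A^{2}}{9}$)
$\left(24 - 195\right) + E{\left(\left(B + 8\right) + 0 \right)} = \left(24 - 195\right) + \left(1 + \frac{2 \left(\left(- \frac{1}{8} + 8\right) + 0\right)^{2}}{9}\right) = -171 + \left(1 + \frac{2 \left(\frac{63}{8} + 0\right)^{2}}{9}\right) = -171 + \left(1 + \frac{2 \left(\frac{63}{8}\right)^{2}}{9}\right) = -171 + \left(1 + \frac{2}{9} \cdot \frac{3969}{64}\right) = -171 + \left(1 + \frac{441}{32}\right) = -171 + \frac{473}{32} = - \frac{4999}{32}$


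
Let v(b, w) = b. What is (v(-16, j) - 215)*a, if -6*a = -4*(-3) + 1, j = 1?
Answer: 1001/2 ≈ 500.50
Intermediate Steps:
a = -13/6 (a = -(-4*(-3) + 1)/6 = -(12 + 1)/6 = -⅙*13 = -13/6 ≈ -2.1667)
(v(-16, j) - 215)*a = (-16 - 215)*(-13/6) = -231*(-13/6) = 1001/2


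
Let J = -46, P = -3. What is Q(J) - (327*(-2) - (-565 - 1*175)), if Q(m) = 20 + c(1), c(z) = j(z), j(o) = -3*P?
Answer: -57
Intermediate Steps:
j(o) = 9 (j(o) = -3*(-3) = 9)
c(z) = 9
Q(m) = 29 (Q(m) = 20 + 9 = 29)
Q(J) - (327*(-2) - (-565 - 1*175)) = 29 - (327*(-2) - (-565 - 1*175)) = 29 - (-654 - (-565 - 175)) = 29 - (-654 - 1*(-740)) = 29 - (-654 + 740) = 29 - 1*86 = 29 - 86 = -57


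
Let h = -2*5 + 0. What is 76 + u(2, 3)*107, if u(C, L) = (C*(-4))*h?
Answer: 8636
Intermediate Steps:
h = -10 (h = -10 + 0 = -10)
u(C, L) = 40*C (u(C, L) = (C*(-4))*(-10) = -4*C*(-10) = 40*C)
76 + u(2, 3)*107 = 76 + (40*2)*107 = 76 + 80*107 = 76 + 8560 = 8636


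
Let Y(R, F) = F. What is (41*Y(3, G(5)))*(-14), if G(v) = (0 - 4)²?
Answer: -9184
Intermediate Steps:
G(v) = 16 (G(v) = (-4)² = 16)
(41*Y(3, G(5)))*(-14) = (41*16)*(-14) = 656*(-14) = -9184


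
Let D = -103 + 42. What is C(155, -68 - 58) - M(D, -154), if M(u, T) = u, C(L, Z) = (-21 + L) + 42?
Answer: 237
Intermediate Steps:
C(L, Z) = 21 + L
D = -61
C(155, -68 - 58) - M(D, -154) = (21 + 155) - 1*(-61) = 176 + 61 = 237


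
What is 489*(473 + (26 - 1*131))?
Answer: 179952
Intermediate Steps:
489*(473 + (26 - 1*131)) = 489*(473 + (26 - 131)) = 489*(473 - 105) = 489*368 = 179952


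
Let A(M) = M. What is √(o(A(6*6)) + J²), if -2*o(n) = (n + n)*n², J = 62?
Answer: 2*I*√10703 ≈ 206.91*I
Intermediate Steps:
o(n) = -n³ (o(n) = -(n + n)*n²/2 = -2*n*n²/2 = -n³)
√(o(A(6*6)) + J²) = √(-(6*6)³ + 62²) = √(-1*36³ + 3844) = √(-1*46656 + 3844) = √(-46656 + 3844) = √(-42812) = 2*I*√10703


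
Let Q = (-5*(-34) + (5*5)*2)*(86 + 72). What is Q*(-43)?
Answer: -1494680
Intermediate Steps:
Q = 34760 (Q = (170 + 25*2)*158 = (170 + 50)*158 = 220*158 = 34760)
Q*(-43) = 34760*(-43) = -1494680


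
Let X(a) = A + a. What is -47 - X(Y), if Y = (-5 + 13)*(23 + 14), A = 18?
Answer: -361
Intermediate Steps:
Y = 296 (Y = 8*37 = 296)
X(a) = 18 + a
-47 - X(Y) = -47 - (18 + 296) = -47 - 1*314 = -47 - 314 = -361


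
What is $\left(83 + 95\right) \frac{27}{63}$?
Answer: $\frac{534}{7} \approx 76.286$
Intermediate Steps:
$\left(83 + 95\right) \frac{27}{63} = 178 \cdot 27 \cdot \frac{1}{63} = 178 \cdot \frac{3}{7} = \frac{534}{7}$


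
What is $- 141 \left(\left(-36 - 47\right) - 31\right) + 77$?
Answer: $16151$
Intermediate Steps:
$- 141 \left(\left(-36 - 47\right) - 31\right) + 77 = - 141 \left(-83 - 31\right) + 77 = \left(-141\right) \left(-114\right) + 77 = 16074 + 77 = 16151$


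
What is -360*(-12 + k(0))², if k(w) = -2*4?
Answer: -144000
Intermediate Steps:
k(w) = -8
-360*(-12 + k(0))² = -360*(-12 - 8)² = -360*(-20)² = -360*400 = -144000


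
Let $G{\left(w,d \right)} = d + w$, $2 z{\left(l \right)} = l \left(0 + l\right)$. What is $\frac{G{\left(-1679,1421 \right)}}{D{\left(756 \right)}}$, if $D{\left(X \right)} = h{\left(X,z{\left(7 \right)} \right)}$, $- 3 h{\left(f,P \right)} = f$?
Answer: $\frac{43}{42} \approx 1.0238$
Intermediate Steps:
$z{\left(l \right)} = \frac{l^{2}}{2}$ ($z{\left(l \right)} = \frac{l \left(0 + l\right)}{2} = \frac{l l}{2} = \frac{l^{2}}{2}$)
$h{\left(f,P \right)} = - \frac{f}{3}$
$D{\left(X \right)} = - \frac{X}{3}$
$\frac{G{\left(-1679,1421 \right)}}{D{\left(756 \right)}} = \frac{1421 - 1679}{\left(- \frac{1}{3}\right) 756} = - \frac{258}{-252} = \left(-258\right) \left(- \frac{1}{252}\right) = \frac{43}{42}$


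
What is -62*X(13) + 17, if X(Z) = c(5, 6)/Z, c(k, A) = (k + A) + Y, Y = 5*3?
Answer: -107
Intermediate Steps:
Y = 15
c(k, A) = 15 + A + k (c(k, A) = (k + A) + 15 = (A + k) + 15 = 15 + A + k)
X(Z) = 26/Z (X(Z) = (15 + 6 + 5)/Z = 26/Z)
-62*X(13) + 17 = -1612/13 + 17 = -62*2 + 17 = -124 + 17 = -107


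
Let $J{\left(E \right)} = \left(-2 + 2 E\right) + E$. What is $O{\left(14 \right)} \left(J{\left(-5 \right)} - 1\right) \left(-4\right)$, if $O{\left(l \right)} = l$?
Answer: $1008$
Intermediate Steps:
$J{\left(E \right)} = -2 + 3 E$
$O{\left(14 \right)} \left(J{\left(-5 \right)} - 1\right) \left(-4\right) = 14 \left(\left(-2 + 3 \left(-5\right)\right) - 1\right) \left(-4\right) = 14 \left(\left(-2 - 15\right) - 1\right) \left(-4\right) = 14 \left(-17 - 1\right) \left(-4\right) = 14 \left(\left(-18\right) \left(-4\right)\right) = 14 \cdot 72 = 1008$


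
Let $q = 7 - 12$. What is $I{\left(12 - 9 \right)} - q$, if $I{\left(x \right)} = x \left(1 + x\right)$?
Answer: $17$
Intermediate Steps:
$q = -5$ ($q = 7 - 12 = -5$)
$I{\left(12 - 9 \right)} - q = \left(12 - 9\right) \left(1 + \left(12 - 9\right)\right) - -5 = 3 \left(1 + 3\right) + 5 = 3 \cdot 4 + 5 = 12 + 5 = 17$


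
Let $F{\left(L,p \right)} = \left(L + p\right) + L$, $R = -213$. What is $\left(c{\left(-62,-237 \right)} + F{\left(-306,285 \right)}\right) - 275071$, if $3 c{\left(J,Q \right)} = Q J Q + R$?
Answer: $-1436295$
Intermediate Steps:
$F{\left(L,p \right)} = p + 2 L$
$c{\left(J,Q \right)} = -71 + \frac{J Q^{2}}{3}$ ($c{\left(J,Q \right)} = \frac{Q J Q - 213}{3} = \frac{J Q Q - 213}{3} = \frac{J Q^{2} - 213}{3} = \frac{-213 + J Q^{2}}{3} = -71 + \frac{J Q^{2}}{3}$)
$\left(c{\left(-62,-237 \right)} + F{\left(-306,285 \right)}\right) - 275071 = \left(\left(-71 + \frac{1}{3} \left(-62\right) \left(-237\right)^{2}\right) + \left(285 + 2 \left(-306\right)\right)\right) - 275071 = \left(\left(-71 + \frac{1}{3} \left(-62\right) 56169\right) + \left(285 - 612\right)\right) - 275071 = \left(\left(-71 - 1160826\right) - 327\right) - 275071 = \left(-1160897 - 327\right) - 275071 = -1161224 - 275071 = -1436295$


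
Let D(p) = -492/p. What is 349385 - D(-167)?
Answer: 58346803/167 ≈ 3.4938e+5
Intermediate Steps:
349385 - D(-167) = 349385 - (-492)/(-167) = 349385 - (-492)*(-1)/167 = 349385 - 1*492/167 = 349385 - 492/167 = 58346803/167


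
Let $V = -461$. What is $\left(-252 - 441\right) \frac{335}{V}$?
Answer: $\frac{232155}{461} \approx 503.59$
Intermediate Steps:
$\left(-252 - 441\right) \frac{335}{V} = \left(-252 - 441\right) \frac{335}{-461} = - 693 \cdot 335 \left(- \frac{1}{461}\right) = \left(-693\right) \left(- \frac{335}{461}\right) = \frac{232155}{461}$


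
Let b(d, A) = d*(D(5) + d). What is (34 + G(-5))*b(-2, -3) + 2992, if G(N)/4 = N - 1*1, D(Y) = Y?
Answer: 2932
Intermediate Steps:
b(d, A) = d*(5 + d)
G(N) = -4 + 4*N (G(N) = 4*(N - 1*1) = 4*(N - 1) = 4*(-1 + N) = -4 + 4*N)
(34 + G(-5))*b(-2, -3) + 2992 = (34 + (-4 + 4*(-5)))*(-2*(5 - 2)) + 2992 = (34 + (-4 - 20))*(-2*3) + 2992 = (34 - 24)*(-6) + 2992 = 10*(-6) + 2992 = -60 + 2992 = 2932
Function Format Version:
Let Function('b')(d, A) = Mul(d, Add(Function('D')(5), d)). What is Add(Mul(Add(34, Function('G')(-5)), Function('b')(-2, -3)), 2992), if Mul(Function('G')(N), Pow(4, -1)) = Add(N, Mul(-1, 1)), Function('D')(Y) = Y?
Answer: 2932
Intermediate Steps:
Function('b')(d, A) = Mul(d, Add(5, d))
Function('G')(N) = Add(-4, Mul(4, N)) (Function('G')(N) = Mul(4, Add(N, Mul(-1, 1))) = Mul(4, Add(N, -1)) = Mul(4, Add(-1, N)) = Add(-4, Mul(4, N)))
Add(Mul(Add(34, Function('G')(-5)), Function('b')(-2, -3)), 2992) = Add(Mul(Add(34, Add(-4, Mul(4, -5))), Mul(-2, Add(5, -2))), 2992) = Add(Mul(Add(34, Add(-4, -20)), Mul(-2, 3)), 2992) = Add(Mul(Add(34, -24), -6), 2992) = Add(Mul(10, -6), 2992) = Add(-60, 2992) = 2932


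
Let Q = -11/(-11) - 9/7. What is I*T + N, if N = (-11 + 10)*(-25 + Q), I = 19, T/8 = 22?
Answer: 23585/7 ≈ 3369.3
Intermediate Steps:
T = 176 (T = 8*22 = 176)
Q = -2/7 (Q = -11*(-1/11) - 9*1/7 = 1 - 9/7 = -2/7 ≈ -0.28571)
N = 177/7 (N = (-11 + 10)*(-25 - 2/7) = -1*(-177/7) = 177/7 ≈ 25.286)
I*T + N = 19*176 + 177/7 = 3344 + 177/7 = 23585/7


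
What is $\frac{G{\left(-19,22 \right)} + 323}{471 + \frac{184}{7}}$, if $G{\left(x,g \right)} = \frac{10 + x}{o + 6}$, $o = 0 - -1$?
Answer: $\frac{2252}{3481} \approx 0.64694$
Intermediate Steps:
$o = 1$ ($o = 0 + 1 = 1$)
$G{\left(x,g \right)} = \frac{10}{7} + \frac{x}{7}$ ($G{\left(x,g \right)} = \frac{10 + x}{1 + 6} = \frac{10 + x}{7} = \left(10 + x\right) \frac{1}{7} = \frac{10}{7} + \frac{x}{7}$)
$\frac{G{\left(-19,22 \right)} + 323}{471 + \frac{184}{7}} = \frac{\left(\frac{10}{7} + \frac{1}{7} \left(-19\right)\right) + 323}{471 + \frac{184}{7}} = \frac{\left(\frac{10}{7} - \frac{19}{7}\right) + 323}{471 + 184 \cdot \frac{1}{7}} = \frac{- \frac{9}{7} + 323}{471 + \frac{184}{7}} = \frac{2252}{7 \cdot \frac{3481}{7}} = \frac{2252}{7} \cdot \frac{7}{3481} = \frac{2252}{3481}$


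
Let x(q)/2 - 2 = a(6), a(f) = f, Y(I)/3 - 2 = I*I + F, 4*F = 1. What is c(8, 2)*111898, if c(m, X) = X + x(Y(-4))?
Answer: 2014164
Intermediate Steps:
F = ¼ (F = (¼)*1 = ¼ ≈ 0.25000)
Y(I) = 27/4 + 3*I² (Y(I) = 6 + 3*(I*I + ¼) = 6 + 3*(I² + ¼) = 6 + 3*(¼ + I²) = 6 + (¾ + 3*I²) = 27/4 + 3*I²)
x(q) = 16 (x(q) = 4 + 2*6 = 4 + 12 = 16)
c(m, X) = 16 + X (c(m, X) = X + 16 = 16 + X)
c(8, 2)*111898 = (16 + 2)*111898 = 18*111898 = 2014164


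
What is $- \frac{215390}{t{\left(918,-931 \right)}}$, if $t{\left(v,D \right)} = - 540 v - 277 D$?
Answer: $\frac{215390}{237833} \approx 0.90564$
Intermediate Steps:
$- \frac{215390}{t{\left(918,-931 \right)}} = - \frac{215390}{\left(-540\right) 918 - -257887} = - \frac{215390}{-495720 + 257887} = - \frac{215390}{-237833} = \left(-215390\right) \left(- \frac{1}{237833}\right) = \frac{215390}{237833}$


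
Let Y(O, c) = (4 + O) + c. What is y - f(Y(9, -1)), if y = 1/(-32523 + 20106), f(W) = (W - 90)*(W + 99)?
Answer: 107506385/12417 ≈ 8658.0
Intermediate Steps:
Y(O, c) = 4 + O + c
f(W) = (-90 + W)*(99 + W)
y = -1/12417 (y = 1/(-12417) = -1/12417 ≈ -8.0535e-5)
y - f(Y(9, -1)) = -1/12417 - (-8910 + (4 + 9 - 1)² + 9*(4 + 9 - 1)) = -1/12417 - (-8910 + 12² + 9*12) = -1/12417 - (-8910 + 144 + 108) = -1/12417 - 1*(-8658) = -1/12417 + 8658 = 107506385/12417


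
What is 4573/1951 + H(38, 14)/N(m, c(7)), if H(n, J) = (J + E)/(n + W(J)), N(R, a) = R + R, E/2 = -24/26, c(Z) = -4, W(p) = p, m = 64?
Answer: 198000401/84408064 ≈ 2.3458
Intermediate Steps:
E = -24/13 (E = 2*(-24/26) = 2*(-24*1/26) = 2*(-12/13) = -24/13 ≈ -1.8462)
N(R, a) = 2*R
H(n, J) = (-24/13 + J)/(J + n) (H(n, J) = (J - 24/13)/(n + J) = (-24/13 + J)/(J + n))
4573/1951 + H(38, 14)/N(m, c(7)) = 4573/1951 + ((-24/13 + 14)/(14 + 38))/((2*64)) = 4573*(1/1951) + ((158/13)/52)/128 = 4573/1951 + ((1/52)*(158/13))*(1/128) = 4573/1951 + (79/338)*(1/128) = 4573/1951 + 79/43264 = 198000401/84408064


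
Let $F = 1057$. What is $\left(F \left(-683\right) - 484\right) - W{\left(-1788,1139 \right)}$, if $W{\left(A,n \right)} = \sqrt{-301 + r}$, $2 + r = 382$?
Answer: $-722415 - \sqrt{79} \approx -7.2242 \cdot 10^{5}$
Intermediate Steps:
$r = 380$ ($r = -2 + 382 = 380$)
$W{\left(A,n \right)} = \sqrt{79}$ ($W{\left(A,n \right)} = \sqrt{-301 + 380} = \sqrt{79}$)
$\left(F \left(-683\right) - 484\right) - W{\left(-1788,1139 \right)} = \left(1057 \left(-683\right) - 484\right) - \sqrt{79} = \left(-721931 - 484\right) - \sqrt{79} = -722415 - \sqrt{79}$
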